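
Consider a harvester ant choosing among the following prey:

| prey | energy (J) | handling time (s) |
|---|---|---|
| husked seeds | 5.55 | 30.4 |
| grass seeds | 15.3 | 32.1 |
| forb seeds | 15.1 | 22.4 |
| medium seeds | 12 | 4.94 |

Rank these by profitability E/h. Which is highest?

medium seeds

In descending order of E/h:
medium seeds: 12/4.94 = 2.43 J/s
forb seeds: 15.1/22.4 = 0.674 J/s
grass seeds: 15.3/32.1 = 0.477 J/s
husked seeds: 5.55/30.4 = 0.183 J/s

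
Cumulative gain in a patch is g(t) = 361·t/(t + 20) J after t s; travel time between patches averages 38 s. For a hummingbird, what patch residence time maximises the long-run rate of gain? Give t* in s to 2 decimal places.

27.57 s

Maximise g(t)/(T+t): set derivative to zero → g'(t)(T+t) = g(t).
g'(t) = 361·20/(t + 20)². Setting 361·20/(t+20)² = 361t/[(t+20)(38+t)] gives 20(38+t) = t(t+20), so t² = 20×38 = 760.
t* = √760 = 27.57 s.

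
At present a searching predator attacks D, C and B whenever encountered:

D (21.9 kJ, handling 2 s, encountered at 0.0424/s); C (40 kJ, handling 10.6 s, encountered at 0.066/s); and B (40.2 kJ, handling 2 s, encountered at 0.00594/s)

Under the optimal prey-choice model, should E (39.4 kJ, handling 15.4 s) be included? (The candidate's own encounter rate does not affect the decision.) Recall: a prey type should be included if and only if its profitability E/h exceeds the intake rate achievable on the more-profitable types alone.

Yes

Current rate: (0.0424×21.9 + 0.066×40 + 0.00594×40.2)/(1 + 0.0424×2 + 0.066×10.6 + 0.00594×2) = 2.12 kJ/s.
E: E/h = 39.4/15.4 = 2.558 kJ/s.
2.558 > 2.12, so adding E raises the average — include it.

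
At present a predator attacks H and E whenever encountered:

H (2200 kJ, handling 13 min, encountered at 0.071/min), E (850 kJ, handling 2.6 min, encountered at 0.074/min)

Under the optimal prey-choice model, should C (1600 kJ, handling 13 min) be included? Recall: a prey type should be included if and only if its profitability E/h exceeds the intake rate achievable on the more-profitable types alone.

On H and E alone, R = ΣλE/(1+Σλh) = 219.1/2.115 = 103.6 kJ/min.
Profitability of C: 1600/13 = 123.1 kJ/min.
123.1 > 103.6, so adding C raises the average — include it.

Yes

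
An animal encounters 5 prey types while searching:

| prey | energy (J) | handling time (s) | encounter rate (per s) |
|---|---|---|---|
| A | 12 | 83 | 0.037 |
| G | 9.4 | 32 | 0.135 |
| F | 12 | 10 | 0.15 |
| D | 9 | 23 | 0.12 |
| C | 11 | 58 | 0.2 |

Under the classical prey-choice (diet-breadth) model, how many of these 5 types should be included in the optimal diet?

Rank by E/h (J/s): F 1.2, D 0.391, G 0.294, C 0.19, A 0.145. Include each in turn until the next type's E/h falls below the running intake rate.
Rate on top 1: 0.72. D: 0.391 < 0.72 → exclude; stop.
Optimal diet: F — 1 of 5 types.

1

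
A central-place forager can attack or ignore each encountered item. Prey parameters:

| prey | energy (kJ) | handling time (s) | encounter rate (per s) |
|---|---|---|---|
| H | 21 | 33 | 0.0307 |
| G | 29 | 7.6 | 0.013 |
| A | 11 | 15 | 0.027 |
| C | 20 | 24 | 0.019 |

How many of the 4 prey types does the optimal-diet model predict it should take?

4

Rank by E/h (kJ/s): G 3.82, C 0.833, A 0.733, H 0.636. Include each in turn until the next type's E/h falls below the running intake rate.
Rate on top 1: 0.3431. C: 0.833 > 0.3431 → include.
Rate on top 2: 0.4869. A: 0.733 > 0.4869 → include.
Rate on top 3: 0.5378. H: 0.636 > 0.5378 → include.
Optimal diet: G, C, A, H — 4 of 4 types.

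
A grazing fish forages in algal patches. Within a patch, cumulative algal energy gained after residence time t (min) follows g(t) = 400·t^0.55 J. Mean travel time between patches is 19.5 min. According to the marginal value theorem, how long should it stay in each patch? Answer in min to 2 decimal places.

Maximise g(t)/(T+t): set derivative to zero → g'(t)(T+t) = g(t).
g'(t) = 0.55·400·t^-0.45. Setting 0.55·400·t^-0.45 = 400·t^0.55/(19.5+t) gives 0.55(19.5+t) = t, so 0.45·t = 0.55×19.5.
t* = 0.55×19.5/0.45 = 23.83 min.

23.83 min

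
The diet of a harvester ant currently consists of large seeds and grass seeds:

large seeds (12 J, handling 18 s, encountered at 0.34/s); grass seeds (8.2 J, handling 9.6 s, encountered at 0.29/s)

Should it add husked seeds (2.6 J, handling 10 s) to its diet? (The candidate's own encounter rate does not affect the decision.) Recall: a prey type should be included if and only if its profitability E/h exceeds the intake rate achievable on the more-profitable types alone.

Intake rate on the current diet: R = (0.34×12 + 0.29×8.2) / (1 + 0.34×18 + 0.29×9.6) = 6.458/9.904 = 0.6521 J/s.
Profitability of husked seeds: 2.6/10 = 0.26 J/s.
0.26 < 0.6521, so adding husked seeds would lower the average — exclude it.

No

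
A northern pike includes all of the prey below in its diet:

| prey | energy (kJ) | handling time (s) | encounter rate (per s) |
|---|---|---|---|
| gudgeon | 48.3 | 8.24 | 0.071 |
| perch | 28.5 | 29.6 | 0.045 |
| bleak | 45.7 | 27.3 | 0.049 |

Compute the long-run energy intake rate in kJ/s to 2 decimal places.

1.63 kJ/s

Energy encountered per unit search time: 0.071×48.3 + 0.045×28.5 + 0.049×45.7 = 6.951 kJ/s.
Handling time per unit search time: 0.071×8.24 + 0.045×29.6 + 0.049×27.3 = 3.255.
Rate = 6.951/(1 + 3.255) = 1.634 kJ/s.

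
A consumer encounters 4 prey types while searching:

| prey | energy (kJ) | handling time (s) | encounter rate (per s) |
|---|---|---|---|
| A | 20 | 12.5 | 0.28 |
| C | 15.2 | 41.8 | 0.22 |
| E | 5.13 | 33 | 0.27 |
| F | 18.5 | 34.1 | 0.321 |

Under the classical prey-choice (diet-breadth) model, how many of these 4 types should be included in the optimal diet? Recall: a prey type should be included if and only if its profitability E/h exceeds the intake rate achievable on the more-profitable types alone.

1

Profitabilities (E/h, kJ/s): A 1.6, F 0.543, C 0.364, E 0.155. Add prey in this order while the next type's profitability exceeds the intake rate on those already taken.
Rate on top 1: 1.244. F: 0.543 < 1.244 → exclude; stop.
Optimal diet: A — 1 of 4 types.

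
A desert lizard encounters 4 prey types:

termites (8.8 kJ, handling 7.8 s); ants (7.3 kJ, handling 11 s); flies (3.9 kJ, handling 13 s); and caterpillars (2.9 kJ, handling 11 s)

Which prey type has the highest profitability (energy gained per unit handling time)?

In descending order of E/h:
termites: 8.8/7.8 = 1.13 kJ/s
ants: 7.3/11 = 0.664 kJ/s
flies: 3.9/13 = 0.3 kJ/s
caterpillars: 2.9/11 = 0.264 kJ/s

termites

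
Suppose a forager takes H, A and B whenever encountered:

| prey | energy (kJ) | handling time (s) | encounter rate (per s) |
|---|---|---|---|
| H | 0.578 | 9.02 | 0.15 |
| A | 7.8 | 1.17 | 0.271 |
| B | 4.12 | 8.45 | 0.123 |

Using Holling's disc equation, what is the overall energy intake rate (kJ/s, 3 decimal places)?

0.730 kJ/s

R = (0.15×0.578 + 0.271×7.8 + 0.123×4.12) / (1 + 0.15×9.02 + 0.271×1.17 + 0.123×8.45) = 2.707/3.709 = 0.7298 kJ/s.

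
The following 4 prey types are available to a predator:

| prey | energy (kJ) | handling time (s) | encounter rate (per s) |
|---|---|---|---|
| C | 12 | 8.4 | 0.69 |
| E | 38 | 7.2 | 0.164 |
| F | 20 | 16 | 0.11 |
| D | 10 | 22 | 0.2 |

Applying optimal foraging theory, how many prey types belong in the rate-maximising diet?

Profitabilities (E/h, kJ/s): E 5.28, C 1.43, F 1.25, D 0.455. Add prey in this order while the next type's profitability exceeds the intake rate on those already taken.
Rate on top 1: 2.858. C: 1.43 < 2.858 → exclude; stop.
Optimal diet: E — 1 of 4 types.

1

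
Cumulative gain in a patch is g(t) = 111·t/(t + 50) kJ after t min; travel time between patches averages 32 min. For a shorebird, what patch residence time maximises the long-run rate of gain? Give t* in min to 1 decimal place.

40.0 min

Maximise g(t)/(T+t): set derivative to zero → g'(t)(T+t) = g(t).
g'(t) = 111·50/(t + 50)². Setting 111·50/(t+50)² = 111t/[(t+50)(32+t)] gives 50(32+t) = t(t+50), so t² = 50×32 = 1600.
t* = √1600 = 40 min.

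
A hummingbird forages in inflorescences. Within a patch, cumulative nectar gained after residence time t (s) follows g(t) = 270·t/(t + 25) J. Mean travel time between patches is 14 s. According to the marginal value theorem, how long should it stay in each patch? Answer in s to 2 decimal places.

18.71 s

By the marginal value theorem, leave when the instantaneous gain rate g'(t) equals the habitat-wide average g(t)/(T + t).
g'(t) = 270·25/(t + 25)². Setting 270·25/(t+25)² = 270t/[(t+25)(14+t)] gives 25(14+t) = t(t+25), so t² = 25×14 = 350.
t* = √350 = 18.71 s.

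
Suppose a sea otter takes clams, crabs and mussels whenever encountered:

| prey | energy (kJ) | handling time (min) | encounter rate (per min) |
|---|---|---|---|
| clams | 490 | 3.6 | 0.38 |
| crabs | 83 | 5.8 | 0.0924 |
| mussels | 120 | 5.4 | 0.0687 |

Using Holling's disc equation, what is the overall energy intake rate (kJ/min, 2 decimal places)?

R = (0.38×490 + 0.0924×83 + 0.0687×120) / (1 + 0.38×3.6 + 0.0924×5.8 + 0.0687×5.4) = 202.1/3.275 = 61.72 kJ/min.

61.72 kJ/min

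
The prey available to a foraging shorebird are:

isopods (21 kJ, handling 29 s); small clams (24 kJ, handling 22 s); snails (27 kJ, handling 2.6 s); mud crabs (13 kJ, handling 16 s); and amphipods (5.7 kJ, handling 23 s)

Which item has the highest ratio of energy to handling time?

snails

Profitability E/h (kJ/s): isopods = 21/29 = 0.724, small clams = 24/22 = 1.09, snails = 27/2.6 = 10.4, mud crabs = 13/16 = 0.812, amphipods = 5.7/23 = 0.248.
Ranked: snails > small clams > mud crabs > isopods > amphipods.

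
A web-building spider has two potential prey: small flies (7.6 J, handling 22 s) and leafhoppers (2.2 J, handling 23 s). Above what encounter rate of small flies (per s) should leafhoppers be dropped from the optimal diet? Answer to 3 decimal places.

0.017 per s

Drop leafhoppers once their profitability E₂/h₂ falls below the rate achievable on small flies alone: E₂/h₂ = λE₁/(1 + λh₁).
Solve for λ: λE₁h₂ = E₂(1 + λh₁) → λ(E₁h₂ − E₂h₁) = E₂ → λ = E₂/(E₁h₂ − E₂h₁).
λ = 2.2/(7.6×23 − 2.2×22) = 2.2/126.4 = 0.01741 per s.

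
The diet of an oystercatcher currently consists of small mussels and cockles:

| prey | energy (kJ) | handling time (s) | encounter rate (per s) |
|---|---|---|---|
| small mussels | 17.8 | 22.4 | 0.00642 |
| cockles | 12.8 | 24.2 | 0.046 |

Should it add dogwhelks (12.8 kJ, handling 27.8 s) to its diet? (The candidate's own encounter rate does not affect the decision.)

Current rate: (0.00642×17.8 + 0.046×12.8)/(1 + 0.00642×22.4 + 0.046×24.2) = 0.3115 kJ/s.
dogwhelks: E/h = 12.8/27.8 = 0.4604 kJ/s.
Since 0.4604 > R, including dogwhelks increases the long-run rate.

Yes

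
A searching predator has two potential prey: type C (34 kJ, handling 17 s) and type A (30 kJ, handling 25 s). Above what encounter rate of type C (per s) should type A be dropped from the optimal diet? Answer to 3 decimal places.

0.088 per s

Drop type A once their profitability E₂/h₂ falls below the rate achievable on type C alone: E₂/h₂ = λE₁/(1 + λh₁).
Solve for λ: λE₁h₂ = E₂(1 + λh₁) → λ(E₁h₂ − E₂h₁) = E₂ → λ = E₂/(E₁h₂ − E₂h₁).
λ = 30/(34×25 − 30×17) = 30/340 = 0.08824 per s.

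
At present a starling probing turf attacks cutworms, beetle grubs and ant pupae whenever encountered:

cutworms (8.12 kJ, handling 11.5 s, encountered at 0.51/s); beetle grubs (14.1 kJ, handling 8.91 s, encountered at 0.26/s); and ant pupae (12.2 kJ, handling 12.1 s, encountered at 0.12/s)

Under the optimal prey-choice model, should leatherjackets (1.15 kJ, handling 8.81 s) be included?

No

On cutworms, beetle grubs and ant pupae alone, R = ΣλE/(1+Σλh) = 9.271/10.63 = 0.8719 kJ/s.
leatherjackets: E/h = 1.15/8.81 = 0.1305 kJ/s.
0.1305 < 0.8719, so adding leatherjackets would lower the average — exclude it.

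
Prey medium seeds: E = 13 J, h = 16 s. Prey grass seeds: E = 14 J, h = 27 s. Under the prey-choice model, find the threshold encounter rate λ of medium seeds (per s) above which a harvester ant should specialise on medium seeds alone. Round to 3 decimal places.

0.110 per s

Drop grass seeds once their profitability E₂/h₂ falls below the rate achievable on medium seeds alone: E₂/h₂ = λE₁/(1 + λh₁).
Solve for λ: λE₁h₂ = E₂(1 + λh₁) → λ(E₁h₂ − E₂h₁) = E₂ → λ = E₂/(E₁h₂ − E₂h₁).
λ = 14/(13×27 − 14×16) = 14/127 = 0.1102 per s.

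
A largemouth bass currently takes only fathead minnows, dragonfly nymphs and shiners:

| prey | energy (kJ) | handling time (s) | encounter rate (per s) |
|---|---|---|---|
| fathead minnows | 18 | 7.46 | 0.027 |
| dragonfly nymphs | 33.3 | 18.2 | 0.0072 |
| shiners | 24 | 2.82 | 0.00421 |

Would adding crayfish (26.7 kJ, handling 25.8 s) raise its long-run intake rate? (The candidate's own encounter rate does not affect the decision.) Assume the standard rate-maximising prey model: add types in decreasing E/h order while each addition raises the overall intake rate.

Yes

On fathead minnows, dragonfly nymphs and shiners alone, R = ΣλE/(1+Σλh) = 0.8268/1.344 = 0.615 kJ/s.
crayfish: E/h = 26.7/25.8 = 1.035 kJ/s.
1.035 > 0.615, so adding crayfish raises the average — include it.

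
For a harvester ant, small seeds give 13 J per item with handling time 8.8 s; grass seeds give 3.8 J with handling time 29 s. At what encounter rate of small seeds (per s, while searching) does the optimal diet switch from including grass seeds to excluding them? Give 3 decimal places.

The zero-one rule: include grass seeds iff E₂/h₂ > λE₁/(1+λh₁). Equality gives the switch point.
λE₁h₂ = E₂ + λE₂h₁ ⇒ λ = E₂/(E₁h₂ − E₂h₁) = 3.8/(377 − 33.44) = 0.01106 per s.

0.011 per s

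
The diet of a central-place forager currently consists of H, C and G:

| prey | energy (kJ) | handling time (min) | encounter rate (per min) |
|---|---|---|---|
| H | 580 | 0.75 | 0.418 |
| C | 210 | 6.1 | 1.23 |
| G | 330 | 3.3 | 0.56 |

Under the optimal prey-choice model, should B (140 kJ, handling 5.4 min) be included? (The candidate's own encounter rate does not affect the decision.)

Current rate: (0.418×580 + 1.23×210 + 0.56×330)/(1 + 0.418×0.75 + 1.23×6.1 + 0.56×3.3) = 64.28 kJ/min.
Profitability of B: 140/5.4 = 25.93 kJ/min.
Since 25.93 < R, time spent handling B is better spent searching.

No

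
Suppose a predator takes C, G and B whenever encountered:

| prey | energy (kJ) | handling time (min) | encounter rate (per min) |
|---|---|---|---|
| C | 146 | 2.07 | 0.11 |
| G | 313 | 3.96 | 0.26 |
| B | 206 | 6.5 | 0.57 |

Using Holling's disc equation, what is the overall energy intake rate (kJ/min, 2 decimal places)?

36.04 kJ/min

R = Σλ_iE_i / (1 + Σλ_ih_i)
Numerator: 0.11×146 + 0.26×313 + 0.57×206 = 214.9
Denominator: 1 + 0.11×2.07 + 0.26×3.96 + 0.57×6.5 = 5.962
R = 214.9/5.962 = 36.04 kJ/min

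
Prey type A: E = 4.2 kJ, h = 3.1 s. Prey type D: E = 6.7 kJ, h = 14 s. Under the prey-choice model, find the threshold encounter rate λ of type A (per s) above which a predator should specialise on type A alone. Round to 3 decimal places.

0.176 per s

The zero-one rule: include type D iff E₂/h₂ > λE₁/(1+λh₁). Equality gives the switch point.
λE₁h₂ = E₂ + λE₂h₁ ⇒ λ = E₂/(E₁h₂ − E₂h₁) = 6.7/(58.8 − 20.77) = 0.1762 per s.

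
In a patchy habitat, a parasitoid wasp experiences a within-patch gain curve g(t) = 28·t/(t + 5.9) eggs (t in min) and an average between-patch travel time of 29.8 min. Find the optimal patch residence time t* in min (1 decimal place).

13.3 min

By the marginal value theorem, leave when the instantaneous gain rate g'(t) equals the habitat-wide average g(t)/(T + t).
g'(t) = 28·5.9/(t + 5.9)². Setting 28·5.9/(t+5.9)² = 28t/[(t+5.9)(29.8+t)] gives 5.9(29.8+t) = t(t+5.9), so t² = 5.9×29.8 = 175.8.
t* = √175.8 = 13.26 min.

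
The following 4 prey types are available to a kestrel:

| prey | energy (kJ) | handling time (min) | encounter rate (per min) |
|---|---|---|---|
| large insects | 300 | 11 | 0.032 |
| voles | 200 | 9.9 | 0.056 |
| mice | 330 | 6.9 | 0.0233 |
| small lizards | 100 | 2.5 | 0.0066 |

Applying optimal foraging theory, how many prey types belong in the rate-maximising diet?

Profitabilities (E/h, kJ/min): mice 47.8, small lizards 40, large insects 27.3, voles 20.2. Add prey in this order while the next type's profitability exceeds the intake rate on those already taken.
Rate on top 1: 6.624. small lizards: 40 > 6.624 → include.
Rate on top 2: 7.092. large insects: 27.3 > 7.092 → include.
Rate on top 3: 11.74. voles: 20.2 > 11.74 → include.
Optimal diet: mice, small lizards, large insects, voles — 4 of 4 types.

4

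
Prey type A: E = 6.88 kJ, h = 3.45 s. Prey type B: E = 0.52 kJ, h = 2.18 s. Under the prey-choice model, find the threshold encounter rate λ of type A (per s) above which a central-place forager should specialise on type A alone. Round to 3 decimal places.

The zero-one rule: include type B iff E₂/h₂ > λE₁/(1+λh₁). Equality gives the switch point.
λE₁h₂ = E₂ + λE₂h₁ ⇒ λ = E₂/(E₁h₂ − E₂h₁) = 0.52/(15 − 1.794) = 0.03938 per s.

0.039 per s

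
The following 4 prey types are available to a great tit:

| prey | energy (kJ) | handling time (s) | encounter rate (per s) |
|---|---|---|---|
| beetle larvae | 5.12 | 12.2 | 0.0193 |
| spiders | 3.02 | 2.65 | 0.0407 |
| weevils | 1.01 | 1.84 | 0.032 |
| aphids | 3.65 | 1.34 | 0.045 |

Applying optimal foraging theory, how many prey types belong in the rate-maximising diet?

4

Rank by E/h (kJ/s): aphids 2.72, spiders 1.14, weevils 0.549, beetle larvae 0.42. Include each in turn until the next type's E/h falls below the running intake rate.
Rate on top 1: 0.1549. spiders: 1.14 > 0.1549 → include.
Rate on top 2: 0.2458. weevils: 0.549 > 0.2458 → include.
Rate on top 3: 0.2604. beetle larvae: 0.42 > 0.2604 → include.
Optimal diet: aphids, spiders, weevils, beetle larvae — 4 of 4 types.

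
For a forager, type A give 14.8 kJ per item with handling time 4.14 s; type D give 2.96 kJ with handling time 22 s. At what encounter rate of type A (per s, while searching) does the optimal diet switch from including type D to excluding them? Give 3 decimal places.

The zero-one rule: include type D iff E₂/h₂ > λE₁/(1+λh₁). Equality gives the switch point.
λE₁h₂ = E₂ + λE₂h₁ ⇒ λ = E₂/(E₁h₂ − E₂h₁) = 2.96/(325.6 − 12.25) = 0.009446 per s.

0.009 per s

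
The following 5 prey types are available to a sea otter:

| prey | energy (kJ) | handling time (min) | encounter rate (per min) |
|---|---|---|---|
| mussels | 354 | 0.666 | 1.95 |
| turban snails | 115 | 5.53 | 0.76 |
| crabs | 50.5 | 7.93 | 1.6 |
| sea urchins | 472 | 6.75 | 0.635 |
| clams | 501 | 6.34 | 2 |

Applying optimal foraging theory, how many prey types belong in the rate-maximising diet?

Profitabilities (E/h, kJ/min): mussels 532, clams 79, sea urchins 69.9, turban snails 20.8, crabs 6.37. Add prey in this order while the next type's profitability exceeds the intake rate on those already taken.
Rate on top 1: 300.3. clams: 79 < 300.3 → exclude; stop.
Optimal diet: mussels — 1 of 5 types.

1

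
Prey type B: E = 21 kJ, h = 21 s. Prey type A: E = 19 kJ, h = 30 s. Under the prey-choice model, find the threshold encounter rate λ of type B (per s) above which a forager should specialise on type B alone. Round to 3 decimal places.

At the threshold, the rate on type B alone equals the profitability of type A: λ·21/(1 + λ·21) = 19/30 = 0.6333.
Rearranging, λ(21 − 0.6333×21) = 0.6333, so λ = 0.6333/7.7 = 0.08225 per s.

0.082 per s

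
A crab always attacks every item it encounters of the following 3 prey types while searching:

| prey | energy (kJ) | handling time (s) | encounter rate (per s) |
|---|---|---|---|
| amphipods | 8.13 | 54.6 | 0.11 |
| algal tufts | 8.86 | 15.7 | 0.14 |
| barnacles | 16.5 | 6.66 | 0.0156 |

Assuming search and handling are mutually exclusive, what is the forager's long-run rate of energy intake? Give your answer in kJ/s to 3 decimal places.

0.257 kJ/s

Energy encountered per unit search time: 0.11×8.13 + 0.14×8.86 + 0.0156×16.5 = 2.392 kJ/s.
Handling time per unit search time: 0.11×54.6 + 0.14×15.7 + 0.0156×6.66 = 8.308.
Rate = 2.392/(1 + 8.308) = 0.257 kJ/s.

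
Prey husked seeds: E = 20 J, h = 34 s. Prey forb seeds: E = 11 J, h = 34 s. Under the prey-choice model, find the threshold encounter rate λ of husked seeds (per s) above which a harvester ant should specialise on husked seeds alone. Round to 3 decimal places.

The zero-one rule: include forb seeds iff E₂/h₂ > λE₁/(1+λh₁). Equality gives the switch point.
λE₁h₂ = E₂ + λE₂h₁ ⇒ λ = E₂/(E₁h₂ − E₂h₁) = 11/(680 − 374) = 0.03595 per s.

0.036 per s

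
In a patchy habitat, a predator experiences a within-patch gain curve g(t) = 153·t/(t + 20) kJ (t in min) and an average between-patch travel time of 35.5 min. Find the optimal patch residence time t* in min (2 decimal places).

Optimal t* satisfies g'(t*) = g(t*)/(T + t*).
g'(t) = 153·20/(t + 20)². Setting 153·20/(t+20)² = 153t/[(t+20)(35.5+t)] gives 20(35.5+t) = t(t+20), so t² = 20×35.5 = 710.
t* = √710 = 26.65 min.

26.65 min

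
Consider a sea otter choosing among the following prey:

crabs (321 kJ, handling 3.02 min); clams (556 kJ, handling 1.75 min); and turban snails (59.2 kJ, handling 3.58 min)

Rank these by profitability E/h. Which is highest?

clams

Profitability E/h (kJ/min): crabs = 321/3.02 = 106, clams = 556/1.75 = 318, turban snails = 59.2/3.58 = 16.5.
Ranked: clams > crabs > turban snails.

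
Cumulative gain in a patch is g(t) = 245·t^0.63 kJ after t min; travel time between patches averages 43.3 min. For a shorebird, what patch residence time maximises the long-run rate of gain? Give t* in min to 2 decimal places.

73.73 min

By the marginal value theorem, leave when the instantaneous gain rate g'(t) equals the habitat-wide average g(t)/(T + t).
g'(t) = 0.63·245·t^-0.37. Setting 0.63·245·t^-0.37 = 245·t^0.63/(43.3+t) gives 0.63(43.3+t) = t, so 0.37·t = 0.63×43.3.
t* = 0.63×43.3/0.37 = 73.73 min.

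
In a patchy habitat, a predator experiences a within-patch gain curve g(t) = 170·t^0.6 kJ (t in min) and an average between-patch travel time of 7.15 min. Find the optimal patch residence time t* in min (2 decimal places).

Maximise g(t)/(T+t): set derivative to zero → g'(t)(T+t) = g(t).
g'(t) = 0.6·170·t^-0.4. Setting 0.6·170·t^-0.4 = 170·t^0.6/(7.15+t) gives 0.6(7.15+t) = t, so 0.40·t = 0.6×7.15.
t* = 0.6×7.15/0.40 = 10.72 min.

10.72 min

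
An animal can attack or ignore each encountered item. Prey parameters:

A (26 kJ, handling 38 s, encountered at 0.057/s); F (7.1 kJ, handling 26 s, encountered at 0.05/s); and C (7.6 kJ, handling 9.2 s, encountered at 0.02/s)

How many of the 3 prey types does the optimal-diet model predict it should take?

2

E/h in descending order: C 0.826, A 0.684, F 0.273 kJ/s. The optimal diet is the largest prefix of this list for which every included type satisfies E_i/h_i > R on the types above it.
Rate on top 1: 0.1284. A: 0.684 > 0.1284 → include.
Rate on top 2: 0.4878. F: 0.273 < 0.4878 → exclude; stop.
Optimal diet: C, A — 2 of 3 types.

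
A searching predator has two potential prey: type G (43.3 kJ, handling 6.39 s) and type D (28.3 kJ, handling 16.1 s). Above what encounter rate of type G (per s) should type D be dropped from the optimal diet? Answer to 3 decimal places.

At the threshold, the rate on type G alone equals the profitability of type D: λ·43.3/(1 + λ·6.39) = 28.3/16.1 = 1.758.
Rearranging, λ(43.3 − 1.758×6.39) = 1.758, so λ = 1.758/32.07 = 0.05481 per s.

0.055 per s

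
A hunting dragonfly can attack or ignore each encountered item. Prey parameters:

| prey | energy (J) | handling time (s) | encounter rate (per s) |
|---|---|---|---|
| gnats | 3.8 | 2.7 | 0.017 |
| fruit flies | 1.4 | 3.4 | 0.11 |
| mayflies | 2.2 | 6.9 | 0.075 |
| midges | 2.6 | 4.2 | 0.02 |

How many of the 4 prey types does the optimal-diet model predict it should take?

4

Rank by E/h (J/s): gnats 1.41, midges 0.619, fruit flies 0.412, mayflies 0.319. Include each in turn until the next type's E/h falls below the running intake rate.
Rate on top 1: 0.06176. midges: 0.619 > 0.06176 → include.
Rate on top 2: 0.1032. fruit flies: 0.412 > 0.1032 → include.
Rate on top 3: 0.1799. mayflies: 0.319 > 0.1799 → include.
Optimal diet: gnats, midges, fruit flies, mayflies — 4 of 4 types.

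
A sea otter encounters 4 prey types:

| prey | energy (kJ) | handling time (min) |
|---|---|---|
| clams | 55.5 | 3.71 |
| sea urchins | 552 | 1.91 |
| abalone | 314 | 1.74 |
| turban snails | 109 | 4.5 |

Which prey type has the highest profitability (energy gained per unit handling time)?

In descending order of E/h:
sea urchins: 552/1.91 = 289 kJ/min
abalone: 314/1.74 = 180 kJ/min
turban snails: 109/4.5 = 24.2 kJ/min
clams: 55.5/3.71 = 15 kJ/min

sea urchins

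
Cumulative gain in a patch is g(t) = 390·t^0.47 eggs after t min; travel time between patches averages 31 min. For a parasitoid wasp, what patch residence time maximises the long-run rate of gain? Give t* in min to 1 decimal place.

By the marginal value theorem, leave when the instantaneous gain rate g'(t) equals the habitat-wide average g(t)/(T + t).
g'(t) = 0.47·390·t^-0.53. Setting 0.47·390·t^-0.53 = 390·t^0.47/(31+t) gives 0.47(31+t) = t, so 0.53·t = 0.47×31.
t* = 0.47×31/0.53 = 27.49 min.

27.5 min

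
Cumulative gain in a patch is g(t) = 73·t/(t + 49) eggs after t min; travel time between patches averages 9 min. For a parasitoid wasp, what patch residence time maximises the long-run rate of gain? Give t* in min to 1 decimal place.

21.0 min

By the marginal value theorem, leave when the instantaneous gain rate g'(t) equals the habitat-wide average g(t)/(T + t).
g'(t) = 73·49/(t + 49)². Setting 73·49/(t+49)² = 73t/[(t+49)(9+t)] gives 49(9+t) = t(t+49), so t² = 49×9 = 441.
t* = √441 = 21 min.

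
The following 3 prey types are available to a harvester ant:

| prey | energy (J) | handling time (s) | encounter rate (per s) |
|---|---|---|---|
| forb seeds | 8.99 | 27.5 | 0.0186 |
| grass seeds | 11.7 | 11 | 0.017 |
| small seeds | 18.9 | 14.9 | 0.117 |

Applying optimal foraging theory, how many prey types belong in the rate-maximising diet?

2

Rank by E/h (J/s): small seeds 1.27, grass seeds 1.06, forb seeds 0.327. Include each in turn until the next type's E/h falls below the running intake rate.
Rate on top 1: 0.8061. grass seeds: 1.06 > 0.8061 → include.
Rate on top 2: 0.8225. forb seeds: 0.327 < 0.8225 → exclude; stop.
Optimal diet: small seeds, grass seeds — 2 of 3 types.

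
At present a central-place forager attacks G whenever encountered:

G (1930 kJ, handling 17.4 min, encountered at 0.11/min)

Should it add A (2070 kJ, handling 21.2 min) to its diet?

Yes

Current rate: (0.11×1930)/(1 + 0.11×17.4) = 72.86 kJ/min.
A: E/h = 2070/21.2 = 97.64 kJ/min.
Since 97.64 > R, including A increases the long-run rate.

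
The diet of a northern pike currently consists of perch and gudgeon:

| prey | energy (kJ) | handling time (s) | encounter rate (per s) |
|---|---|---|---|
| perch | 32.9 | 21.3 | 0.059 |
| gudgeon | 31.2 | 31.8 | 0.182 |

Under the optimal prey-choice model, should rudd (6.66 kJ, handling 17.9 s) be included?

No

Intake rate on the current diet: R = (0.059×32.9 + 0.182×31.2) / (1 + 0.059×21.3 + 0.182×31.8) = 7.619/8.044 = 0.9472 kJ/s.
Profitability of rudd: 6.66/17.9 = 0.3721 kJ/s.
0.3721 < 0.9472, so adding rudd would lower the average — exclude it.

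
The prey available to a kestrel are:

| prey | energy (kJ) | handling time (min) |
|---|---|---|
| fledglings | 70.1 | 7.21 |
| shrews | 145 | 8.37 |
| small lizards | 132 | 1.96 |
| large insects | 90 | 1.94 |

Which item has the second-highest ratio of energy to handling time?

Profitability E/h (kJ/min): fledglings = 70.1/7.21 = 9.72, shrews = 145/8.37 = 17.3, small lizards = 132/1.96 = 67.3, large insects = 90/1.94 = 46.4.
Ranked: small lizards > large insects > shrews > fledglings.

large insects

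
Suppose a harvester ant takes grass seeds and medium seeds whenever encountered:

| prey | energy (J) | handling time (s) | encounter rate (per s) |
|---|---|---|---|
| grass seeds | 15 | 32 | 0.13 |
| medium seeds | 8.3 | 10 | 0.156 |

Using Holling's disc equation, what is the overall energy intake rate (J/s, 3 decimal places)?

0.483 J/s

R = (0.13×15 + 0.156×8.3) / (1 + 0.13×32 + 0.156×10) = 3.245/6.72 = 0.4829 J/s.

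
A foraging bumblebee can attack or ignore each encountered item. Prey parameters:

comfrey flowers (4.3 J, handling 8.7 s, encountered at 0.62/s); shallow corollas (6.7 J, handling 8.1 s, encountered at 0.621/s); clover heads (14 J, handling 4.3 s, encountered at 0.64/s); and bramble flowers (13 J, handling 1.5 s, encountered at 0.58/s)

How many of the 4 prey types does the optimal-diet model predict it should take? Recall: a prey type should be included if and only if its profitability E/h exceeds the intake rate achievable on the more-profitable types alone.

Profitabilities (E/h, J/s): bramble flowers 8.67, clover heads 3.26, shallow corollas 0.827, comfrey flowers 0.494. Add prey in this order while the next type's profitability exceeds the intake rate on those already taken.
Rate on top 1: 4.032. clover heads: 3.26 < 4.032 → exclude; stop.
Optimal diet: bramble flowers — 1 of 4 types.

1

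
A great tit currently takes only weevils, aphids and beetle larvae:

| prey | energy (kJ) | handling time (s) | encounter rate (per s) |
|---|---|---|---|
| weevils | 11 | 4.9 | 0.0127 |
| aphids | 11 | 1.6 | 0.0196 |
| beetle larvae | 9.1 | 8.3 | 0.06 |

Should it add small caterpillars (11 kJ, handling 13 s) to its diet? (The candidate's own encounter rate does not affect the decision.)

Yes

Intake rate on the current diet: R = (0.0127×11 + 0.0196×11 + 0.06×9.1) / (1 + 0.0127×4.9 + 0.0196×1.6 + 0.06×8.3) = 0.9013/1.592 = 0.5663 kJ/s.
Profitability of small caterpillars: 11/13 = 0.8462 kJ/s.
0.8462 > 0.5663, so adding small caterpillars raises the average — include it.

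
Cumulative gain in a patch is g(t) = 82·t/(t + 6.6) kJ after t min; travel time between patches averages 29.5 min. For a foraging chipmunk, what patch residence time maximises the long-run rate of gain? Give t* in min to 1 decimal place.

14.0 min

Maximise g(t)/(T+t): set derivative to zero → g'(t)(T+t) = g(t).
g'(t) = 82·6.6/(t + 6.6)². Setting 82·6.6/(t+6.6)² = 82t/[(t+6.6)(29.5+t)] gives 6.6(29.5+t) = t(t+6.6), so t² = 6.6×29.5 = 194.7.
t* = √194.7 = 13.95 min.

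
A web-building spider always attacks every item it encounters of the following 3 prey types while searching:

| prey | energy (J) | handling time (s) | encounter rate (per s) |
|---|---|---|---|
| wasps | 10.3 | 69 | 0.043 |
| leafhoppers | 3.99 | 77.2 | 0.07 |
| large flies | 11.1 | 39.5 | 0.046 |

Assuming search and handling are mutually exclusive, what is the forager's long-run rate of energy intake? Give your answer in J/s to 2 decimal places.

R = Σλ_iE_i / (1 + Σλ_ih_i)
Numerator: 0.043×10.3 + 0.07×3.99 + 0.046×11.1 = 1.233
Denominator: 1 + 0.043×69 + 0.07×77.2 + 0.046×39.5 = 11.19
R = 1.233/11.19 = 0.1102 J/s

0.11 J/s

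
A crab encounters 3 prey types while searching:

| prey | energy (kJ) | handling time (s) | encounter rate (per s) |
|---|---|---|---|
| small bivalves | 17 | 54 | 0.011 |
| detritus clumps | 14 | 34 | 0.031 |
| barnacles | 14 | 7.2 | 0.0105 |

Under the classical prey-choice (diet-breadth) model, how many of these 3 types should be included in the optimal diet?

3

Profitabilities (E/h, kJ/s): barnacles 1.94, detritus clumps 0.412, small bivalves 0.315. Add prey in this order while the next type's profitability exceeds the intake rate on those already taken.
Rate on top 1: 0.1367. detritus clumps: 0.412 > 0.1367 → include.
Rate on top 2: 0.2728. small bivalves: 0.315 > 0.2728 → include.
Optimal diet: barnacles, detritus clumps, small bivalves — 3 of 3 types.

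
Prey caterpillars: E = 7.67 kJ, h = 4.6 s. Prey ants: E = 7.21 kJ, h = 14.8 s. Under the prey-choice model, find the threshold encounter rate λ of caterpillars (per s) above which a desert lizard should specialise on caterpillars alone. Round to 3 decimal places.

0.090 per s

At the threshold, the rate on caterpillars alone equals the profitability of ants: λ·7.67/(1 + λ·4.6) = 7.21/14.8 = 0.4872.
Rearranging, λ(7.67 − 0.4872×4.6) = 0.4872, so λ = 0.4872/5.429 = 0.08973 per s.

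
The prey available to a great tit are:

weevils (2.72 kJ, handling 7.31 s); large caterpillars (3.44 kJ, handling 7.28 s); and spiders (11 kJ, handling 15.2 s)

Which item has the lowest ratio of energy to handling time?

In descending order of E/h:
spiders: 11/15.2 = 0.724 kJ/s
large caterpillars: 3.44/7.28 = 0.473 kJ/s
weevils: 2.72/7.31 = 0.372 kJ/s

weevils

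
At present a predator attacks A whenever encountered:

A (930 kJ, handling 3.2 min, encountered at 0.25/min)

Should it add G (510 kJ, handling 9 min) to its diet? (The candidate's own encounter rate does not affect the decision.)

No

Intake rate on the current diet: R = (0.25×930) / (1 + 0.25×3.2) = 232.5/1.8 = 129.2 kJ/min.
Profitability of G: 510/9 = 56.67 kJ/min.
56.67 < 129.2, so adding G would lower the average — exclude it.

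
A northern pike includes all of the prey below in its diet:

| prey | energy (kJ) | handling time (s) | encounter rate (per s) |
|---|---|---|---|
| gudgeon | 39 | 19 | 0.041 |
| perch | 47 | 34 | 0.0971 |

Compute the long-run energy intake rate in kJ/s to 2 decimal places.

1.21 kJ/s

R = (0.041×39 + 0.0971×47) / (1 + 0.041×19 + 0.0971×34) = 6.163/5.08 = 1.213 kJ/s.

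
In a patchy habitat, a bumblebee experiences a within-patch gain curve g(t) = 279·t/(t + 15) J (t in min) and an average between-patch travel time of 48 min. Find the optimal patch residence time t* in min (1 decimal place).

Optimal t* satisfies g'(t*) = g(t*)/(T + t*).
g'(t) = 279·15/(t + 15)². Setting 279·15/(t+15)² = 279t/[(t+15)(48+t)] gives 15(48+t) = t(t+15), so t² = 15×48 = 720.
t* = √720 = 26.83 min.

26.8 min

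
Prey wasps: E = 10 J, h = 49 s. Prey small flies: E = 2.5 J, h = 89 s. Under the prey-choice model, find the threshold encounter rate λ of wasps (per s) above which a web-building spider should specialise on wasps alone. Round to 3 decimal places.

Drop small flies once their profitability E₂/h₂ falls below the rate achievable on wasps alone: E₂/h₂ = λE₁/(1 + λh₁).
Solve for λ: λE₁h₂ = E₂(1 + λh₁) → λ(E₁h₂ − E₂h₁) = E₂ → λ = E₂/(E₁h₂ − E₂h₁).
λ = 2.5/(10×89 − 2.5×49) = 2.5/767.5 = 0.003257 per s.

0.003 per s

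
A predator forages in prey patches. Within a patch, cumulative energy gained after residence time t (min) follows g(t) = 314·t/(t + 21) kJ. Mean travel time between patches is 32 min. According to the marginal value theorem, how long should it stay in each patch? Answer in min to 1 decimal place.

By the marginal value theorem, leave when the instantaneous gain rate g'(t) equals the habitat-wide average g(t)/(T + t).
g'(t) = 314·21/(t + 21)². Setting 314·21/(t+21)² = 314t/[(t+21)(32+t)] gives 21(32+t) = t(t+21), so t² = 21×32 = 672.
t* = √672 = 25.92 min.

25.9 min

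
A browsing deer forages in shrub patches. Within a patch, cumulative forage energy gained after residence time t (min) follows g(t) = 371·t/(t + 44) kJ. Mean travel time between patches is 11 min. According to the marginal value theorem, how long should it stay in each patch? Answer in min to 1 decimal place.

By the marginal value theorem, leave when the instantaneous gain rate g'(t) equals the habitat-wide average g(t)/(T + t).
g'(t) = 371·44/(t + 44)². Setting 371·44/(t+44)² = 371t/[(t+44)(11+t)] gives 44(11+t) = t(t+44), so t² = 44×11 = 484.
t* = √484 = 22 min.

22.0 min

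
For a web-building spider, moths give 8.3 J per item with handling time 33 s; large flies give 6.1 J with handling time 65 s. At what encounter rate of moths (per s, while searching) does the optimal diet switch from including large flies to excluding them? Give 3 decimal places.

The zero-one rule: include large flies iff E₂/h₂ > λE₁/(1+λh₁). Equality gives the switch point.
λE₁h₂ = E₂ + λE₂h₁ ⇒ λ = E₂/(E₁h₂ − E₂h₁) = 6.1/(539.5 − 201.3) = 0.01804 per s.

0.018 per s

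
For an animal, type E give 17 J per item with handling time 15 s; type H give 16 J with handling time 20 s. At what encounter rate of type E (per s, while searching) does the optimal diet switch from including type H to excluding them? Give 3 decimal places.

0.160 per s

At the threshold, the rate on type E alone equals the profitability of type H: λ·17/(1 + λ·15) = 16/20 = 0.8.
Rearranging, λ(17 − 0.8×15) = 0.8, so λ = 0.8/5 = 0.16 per s.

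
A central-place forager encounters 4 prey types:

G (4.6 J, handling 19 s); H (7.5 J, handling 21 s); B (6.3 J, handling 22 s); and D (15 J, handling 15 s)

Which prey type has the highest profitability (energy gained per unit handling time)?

D

Profitability E/h (J/s): G = 4.6/19 = 0.242, H = 7.5/21 = 0.357, B = 6.3/22 = 0.286, D = 15/15 = 1.
Ranked: D > H > B > G.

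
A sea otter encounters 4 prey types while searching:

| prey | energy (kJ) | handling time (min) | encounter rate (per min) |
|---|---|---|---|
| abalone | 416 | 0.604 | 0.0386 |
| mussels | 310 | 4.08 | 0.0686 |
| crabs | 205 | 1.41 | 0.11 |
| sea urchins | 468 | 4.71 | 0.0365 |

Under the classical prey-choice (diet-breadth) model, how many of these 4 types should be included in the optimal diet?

E/h in descending order: abalone 689, crabs 145, sea urchins 99.4, mussels 76 kJ/min. The optimal diet is the largest prefix of this list for which every included type satisfies E_i/h_i > R on the types above it.
Rate on top 1: 15.69. crabs: 145 > 15.69 → include.
Rate on top 2: 32.76. sea urchins: 99.4 > 32.76 → include.
Rate on top 3: 41.24. mussels: 76 > 41.24 → include.
Optimal diet: abalone, crabs, sea urchins, mussels — 4 of 4 types.

4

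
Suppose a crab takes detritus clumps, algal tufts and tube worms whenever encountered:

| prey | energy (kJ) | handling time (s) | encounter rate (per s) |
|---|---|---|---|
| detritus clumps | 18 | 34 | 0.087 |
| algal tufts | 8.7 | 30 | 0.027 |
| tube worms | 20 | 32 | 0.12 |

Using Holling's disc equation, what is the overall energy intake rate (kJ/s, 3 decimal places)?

R = Σλ_iE_i / (1 + Σλ_ih_i)
Numerator: 0.087×18 + 0.027×8.7 + 0.12×20 = 4.201
Denominator: 1 + 0.087×34 + 0.027×30 + 0.12×32 = 8.608
R = 4.201/8.608 = 0.488 kJ/s

0.488 kJ/s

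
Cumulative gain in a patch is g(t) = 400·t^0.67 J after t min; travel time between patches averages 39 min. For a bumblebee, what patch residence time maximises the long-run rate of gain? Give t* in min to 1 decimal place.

Maximise g(t)/(T+t): set derivative to zero → g'(t)(T+t) = g(t).
g'(t) = 0.67·400·t^-0.33. Setting 0.67·400·t^-0.33 = 400·t^0.67/(39+t) gives 0.67(39+t) = t, so 0.33·t = 0.67×39.
t* = 0.67×39/0.33 = 79.18 min.

79.2 min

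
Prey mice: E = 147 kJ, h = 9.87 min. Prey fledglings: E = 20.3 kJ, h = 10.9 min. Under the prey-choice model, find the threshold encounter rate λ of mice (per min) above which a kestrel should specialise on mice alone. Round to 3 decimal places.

Drop fledglings once their profitability E₂/h₂ falls below the rate achievable on mice alone: E₂/h₂ = λE₁/(1 + λh₁).
Solve for λ: λE₁h₂ = E₂(1 + λh₁) → λ(E₁h₂ − E₂h₁) = E₂ → λ = E₂/(E₁h₂ − E₂h₁).
λ = 20.3/(147×10.9 − 20.3×9.87) = 20.3/1402 = 0.01448 per min.

0.014 per min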